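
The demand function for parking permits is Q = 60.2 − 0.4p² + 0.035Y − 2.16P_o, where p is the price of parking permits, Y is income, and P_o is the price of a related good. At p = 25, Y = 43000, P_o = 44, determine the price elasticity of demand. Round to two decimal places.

Q = 60.2 − 0.4(25)² + 0.035(43000) − 2.16(44) = 60.2 − 250 + 1505 − 95.04 = 1220.16.
∂Q/∂p = −2·0.4·p = -20, so E_p = -20·(25/1220.16) ≈ -0.41.
|E_p| < 1: demand is inelastic.

-0.41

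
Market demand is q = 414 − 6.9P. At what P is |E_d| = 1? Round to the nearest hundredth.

For linear demand q = a − bP, E = −bP/(a − bP). |E| = 1 ⇒ bP = a − bP ⇒ P = a/(2b).
P = 414/(2·6.9) = 30.00.

30.00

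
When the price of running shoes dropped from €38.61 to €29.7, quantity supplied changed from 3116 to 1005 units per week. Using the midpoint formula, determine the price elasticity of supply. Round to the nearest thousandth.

%ΔQ = (1005 − 3116)/[(3116 + 1005)/2] = -2111/2060.5 ≈ -1.0245.
%ΔP = (29.7 − 38.61)/[(38.61 + 29.7)/2] = -8.91/34.155 ≈ -0.2609.
Arc elasticity E = %ΔQ/%ΔP ≈ -1.0245/-0.2609 ≈ 3.927.
|E| > 1: supply is elastic over this range.

3.927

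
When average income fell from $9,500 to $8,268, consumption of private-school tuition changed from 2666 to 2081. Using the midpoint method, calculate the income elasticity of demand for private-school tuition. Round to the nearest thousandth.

%ΔQ = (2081 − 2666)/[(2666+2081)/2] = -585/2373.5 ≈ -0.2465.
%ΔI = (8,268 − 9,500)/[(9,500+8,268)/2] = -1232/8884 ≈ -0.1387.
E_I = %ΔQ/%ΔI ≈ 1.777.
E_I > 1: normal good (luxury).

1.777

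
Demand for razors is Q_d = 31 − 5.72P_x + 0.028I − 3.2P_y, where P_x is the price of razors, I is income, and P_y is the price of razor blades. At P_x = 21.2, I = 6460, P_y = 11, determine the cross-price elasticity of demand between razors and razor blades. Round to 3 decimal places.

-0.635

Substituting, Q_d = 31 − 5.72(21.2) + 0.028(6460) − 3.2(11) = 31 − 121.264 + 180.88 − 35.2 = 55.416.
∂Q_d/∂P_y = −3.2, so E_xy = -3.2·(11/55.416) ≈ -0.635.
E_xy < 0: the goods are complements.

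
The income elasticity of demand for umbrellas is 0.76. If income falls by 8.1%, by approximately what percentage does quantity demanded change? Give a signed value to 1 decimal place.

-6.2

%ΔQ ≈ E × %ΔI = (0.76) × (-8.1%) ≈ -6.2%.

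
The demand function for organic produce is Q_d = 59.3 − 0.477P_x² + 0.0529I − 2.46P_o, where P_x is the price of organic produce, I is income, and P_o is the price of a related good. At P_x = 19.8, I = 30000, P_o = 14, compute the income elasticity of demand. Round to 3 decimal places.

1.114

Evaluating quantity at (P_x, I, P_o) gives Q_d = 59.3 − 0.477(19.8)² + 0.0529(30000) − 2.46(14) = 59.3 − 187.0031 + 1587 − 34.44 = 1424.8569.
∂Q_d/∂I = +0.0529, so E_I = 0.0529·(30000/1424.8569) ≈ 1.114.
E_I > 1: normal good (luxury).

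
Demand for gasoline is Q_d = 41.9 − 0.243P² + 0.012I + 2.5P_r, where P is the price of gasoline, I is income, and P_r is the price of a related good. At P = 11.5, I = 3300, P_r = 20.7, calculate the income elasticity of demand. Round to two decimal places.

Evaluating quantity at (P, I, P_r) gives Q_d = 41.9 − 0.243(11.5)² + 0.012(3300) + 2.5(20.7) = 41.9 − 32.1368 + 39.6 + 51.75 = 101.1133.
∂Q_d/∂I = +0.012, so E_I = 0.012·(3300/101.1133) ≈ 0.39.
E_I ∈ (0,1): normal good (necessity).

0.39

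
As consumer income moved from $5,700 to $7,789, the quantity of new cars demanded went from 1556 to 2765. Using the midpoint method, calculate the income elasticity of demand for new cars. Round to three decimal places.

%ΔQ = (2765 − 1556)/[(1556+2765)/2] = 1209/2160.5 ≈ 0.5596.
%ΔI = (7,789 − 5,700)/[(5,700+7,789)/2] = 2089/6744.5 ≈ 0.3097.
E_I = %ΔQ/%ΔI ≈ 1.807.
E_I > 1: normal good (luxury).

1.807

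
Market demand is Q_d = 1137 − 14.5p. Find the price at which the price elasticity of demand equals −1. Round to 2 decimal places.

39.21

For linear demand Q_d = a − bp, E = −bp/(a − bp). |E| = 1 ⇒ bp = a − bp ⇒ p = a/(2b).
p = 1137/(2·14.5) ≈ 39.21.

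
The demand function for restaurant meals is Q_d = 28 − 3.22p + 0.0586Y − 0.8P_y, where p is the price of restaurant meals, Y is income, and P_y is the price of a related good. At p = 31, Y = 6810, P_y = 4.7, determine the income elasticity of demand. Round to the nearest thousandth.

Substituting, Q_d = 28 − 3.22(31) + 0.0586(6810) − 0.8(4.7) = 28 − 99.82 + 399.066 − 3.76 = 323.486.
∂Q_d/∂Y = +0.0586, so E_I = 0.0586·(6810/323.486) ≈ 1.234.
E_I > 1: normal good (luxury).

1.234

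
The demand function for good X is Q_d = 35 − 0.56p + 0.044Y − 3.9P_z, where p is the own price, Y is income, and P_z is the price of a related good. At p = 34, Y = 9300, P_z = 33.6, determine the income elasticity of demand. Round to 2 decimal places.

1.39

Evaluating quantity at (p, Y, P_z) gives Q_d = 35 − 0.56(34) + 0.044(9300) − 3.9(33.6) = 35 − 19.04 + 409.2 − 131.04 = 294.12.
∂Q_d/∂Y = +0.044, so E_I = 0.044·(9300/294.12) ≈ 1.39.
E_I > 1: normal good (luxury).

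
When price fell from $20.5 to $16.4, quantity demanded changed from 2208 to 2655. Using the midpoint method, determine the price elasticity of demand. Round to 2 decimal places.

%Δq = (2655 − 2208)/[(2208 + 2655)/2] = 447/2431.5 ≈ 0.1838.
%Δp = (16.4 − 20.5)/[(20.5 + 16.4)/2] = -4.1/18.45 ≈ -0.2222.
Arc elasticity E = %Δq/%Δp ≈ 0.1838/-0.2222 ≈ -0.83.
|E| < 1: demand is inelastic over this range.

-0.83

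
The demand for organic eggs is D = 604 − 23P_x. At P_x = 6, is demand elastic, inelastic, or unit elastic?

At P_x = 6, D = 466.
dD/dP_x = −23.
Point elasticity E = (dD/dP_x)·(P_x/D) = -23 × 6/466 ≈ -0.296.
|E| ≈ 0.296 < 1, so demand is inelastic.

inelastic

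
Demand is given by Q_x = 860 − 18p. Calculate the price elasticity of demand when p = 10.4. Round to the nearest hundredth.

At p = 10.4, Q_x = 672.8.
dQ_x/dp = −18.
Point elasticity E = (dQ_x/dp)·(p/Q_x) = -18 × 10.4/672.8 ≈ -0.28.
|E| < 1, so demand is inelastic at this price.

-0.28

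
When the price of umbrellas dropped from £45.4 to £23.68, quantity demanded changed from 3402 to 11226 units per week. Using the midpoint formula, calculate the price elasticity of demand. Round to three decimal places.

%Δq = (11226 − 3402)/[(3402 + 11226)/2] = 7824/7314 ≈ 1.0697.
%ΔP = (23.68 − 45.4)/[(45.4 + 23.68)/2] = -21.72/34.54 ≈ -0.6288.
Arc elasticity E = %Δq/%ΔP ≈ 1.0697/-0.6288 ≈ -1.701.
|E| > 1: demand is elastic over this range.

-1.701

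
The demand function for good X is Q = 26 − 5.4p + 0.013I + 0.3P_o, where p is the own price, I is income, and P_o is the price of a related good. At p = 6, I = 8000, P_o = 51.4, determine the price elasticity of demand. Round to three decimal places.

Substituting, Q = 26 − 5.4(6) + 0.013(8000) + 0.3(51.4) = 26 − 32.4 + 104 + 15.42 = 113.02.
∂Q/∂p = −5.4, so E_p = (−5.4)·(6/113.02) ≈ -0.287.
|E_p| < 1: demand is inelastic.

-0.287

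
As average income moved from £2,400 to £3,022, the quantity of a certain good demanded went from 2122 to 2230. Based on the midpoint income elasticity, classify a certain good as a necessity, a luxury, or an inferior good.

%ΔQ = (2230 − 2122)/[(2122+2230)/2] = 108/2176 ≈ 0.0496.
%ΔI = (3,022 − 2,400)/[(2,400+3,022)/2] = 622/2711 ≈ 0.2294.
E_I = %ΔQ/%ΔI ≈ 0.216.
E_I ∈ (0,1): normal good (necessity).

necessity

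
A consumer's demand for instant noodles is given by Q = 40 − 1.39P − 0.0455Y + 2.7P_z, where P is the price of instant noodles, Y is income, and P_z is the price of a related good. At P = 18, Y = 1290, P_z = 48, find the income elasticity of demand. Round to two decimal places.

-0.68

Evaluating quantity at (P, Y, P_z) gives Q = 40 − 1.39(18) − 0.0455(1290) + 2.7(48) = 40 − 25.02 − 58.695 + 129.6 = 85.885.
∂Q/∂Y = −0.0455, so E_I = -0.0455·(1290/85.885) ≈ -0.68.
E_I < 0: inferior good.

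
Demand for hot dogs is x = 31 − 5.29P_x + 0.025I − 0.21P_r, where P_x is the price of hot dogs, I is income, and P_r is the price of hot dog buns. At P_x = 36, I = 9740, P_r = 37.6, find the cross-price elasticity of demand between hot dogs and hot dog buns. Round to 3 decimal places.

At the given point, x = 31 − 5.29(36) + 0.025(9740) − 0.21(37.6) = 31 − 190.44 + 243.5 − 7.896 = 76.164.
∂x/∂P_r = −0.21, so E_xy = -0.21·(37.6/76.164) ≈ -0.104.
E_xy < 0: the goods are complements.

-0.104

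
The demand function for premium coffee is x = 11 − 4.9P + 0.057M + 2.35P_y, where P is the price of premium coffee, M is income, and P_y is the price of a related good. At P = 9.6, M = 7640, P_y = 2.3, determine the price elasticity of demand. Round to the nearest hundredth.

At the given point, x = 11 − 4.9(9.6) + 0.057(7640) + 2.35(2.3) = 11 − 47.04 + 435.48 + 5.405 = 404.845.
∂x/∂P = −4.9, so E_p = (−4.9)·(9.6/404.845) ≈ -0.12.
|E_p| < 1: demand is inelastic.

-0.12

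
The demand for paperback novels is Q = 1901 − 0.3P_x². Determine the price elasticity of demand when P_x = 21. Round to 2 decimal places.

-0.15

At P_x = 21, Q = 1768.7.
dQ/dP_x = −2·0.3·P_x = −12.6.
Point elasticity E = (dQ/dP_x)·(P_x/Q) = -12.6 × 21/1768.7 ≈ -0.15.
|E| < 1, so demand is inelastic at this price.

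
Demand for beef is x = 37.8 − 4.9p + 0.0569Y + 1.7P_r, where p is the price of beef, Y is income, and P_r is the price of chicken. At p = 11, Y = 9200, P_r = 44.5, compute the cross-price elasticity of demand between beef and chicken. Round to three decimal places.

Evaluating quantity at (p, Y, P_r) gives x = 37.8 − 4.9(11) + 0.0569(9200) + 1.7(44.5) = 37.8 − 53.9 + 523.48 + 75.65 = 583.03.
∂x/∂P_r = +1.7, so E_xy = 1.7·(44.5/583.03) ≈ 0.130.
E_xy > 0: the goods are substitutes.

0.130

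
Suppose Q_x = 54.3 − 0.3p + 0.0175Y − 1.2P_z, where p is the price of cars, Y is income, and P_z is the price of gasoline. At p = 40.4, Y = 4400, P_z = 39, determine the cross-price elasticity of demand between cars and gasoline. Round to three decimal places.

Q_x = 54.3 − 0.3(40.4) + 0.0175(4400) − 1.2(39) = 54.3 − 12.12 + 77 − 46.8 = 72.38.
∂Q_x/∂P_z = −1.2, so E_xy = -1.2·(39/72.38) ≈ -0.647.
E_xy < 0: the goods are complements.

-0.647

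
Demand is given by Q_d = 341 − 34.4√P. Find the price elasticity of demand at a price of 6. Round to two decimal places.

At P = 6, Q_d = 256.7376.
dQ_d/dP = −34.4/(2√P) = −34.4/(2·2.4495).
Point elasticity E = (dQ_d/dP)·(P/Q_d) = -7.0219 × 6/256.7376 ≈ -0.16.
|E| < 1, so demand is inelastic at this price.

-0.16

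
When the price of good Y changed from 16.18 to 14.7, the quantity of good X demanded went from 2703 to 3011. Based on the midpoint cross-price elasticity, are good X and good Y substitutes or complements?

%ΔQ_x = (3011 − 2703)/[(2703+3011)/2] = 308/2857 ≈ 0.1078.
%ΔP_y = (14.7 − 16.18)/[(16.18+14.7)/2] ≈ -0.0959.
E_xy = 0.1078/-0.0959 ≈ -1.125.
E_xy < 0, so the goods are complements.

complements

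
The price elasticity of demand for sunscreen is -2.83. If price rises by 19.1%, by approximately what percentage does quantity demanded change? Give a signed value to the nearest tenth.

-54.1

%ΔQ ≈ E × %ΔP = (-2.83) × (19.1%) ≈ -54.1%.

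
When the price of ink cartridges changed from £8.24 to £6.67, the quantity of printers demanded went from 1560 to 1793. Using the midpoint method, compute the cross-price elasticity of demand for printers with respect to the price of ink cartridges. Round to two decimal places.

-0.66

%ΔQ_x = (1793 − 1560)/[(1560+1793)/2] = 233/1676.5 ≈ 0.1390.
%ΔP_y = (6.67 − 8.24)/[(8.24+6.67)/2] ≈ -0.2106.
E_xy = 0.1390/-0.2106 ≈ -0.66.
E_xy < 0, so printers and ink cartridges are complements.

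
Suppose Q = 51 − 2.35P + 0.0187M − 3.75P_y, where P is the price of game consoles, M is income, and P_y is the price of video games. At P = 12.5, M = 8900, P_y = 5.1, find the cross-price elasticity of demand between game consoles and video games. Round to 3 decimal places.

At the given point, Q = 51 − 2.35(12.5) + 0.0187(8900) − 3.75(5.1) = 51 − 29.375 + 166.43 − 19.125 = 168.93.
∂Q/∂P_y = −3.75, so E_xy = -3.75·(5.1/168.93) ≈ -0.113.
E_xy < 0: the goods are complements.

-0.113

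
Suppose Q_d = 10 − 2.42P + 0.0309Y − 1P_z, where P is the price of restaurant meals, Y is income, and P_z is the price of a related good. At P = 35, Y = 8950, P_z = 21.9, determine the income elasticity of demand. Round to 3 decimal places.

Evaluating quantity at (P, Y, P_z) gives Q_d = 10 − 2.42(35) + 0.0309(8950) − 1(21.9) = 10 − 84.7 + 276.555 − 21.9 = 179.955.
∂Q_d/∂Y = +0.0309, so E_I = 0.0309·(8950/179.955) ≈ 1.537.
E_I > 1: normal good (luxury).

1.537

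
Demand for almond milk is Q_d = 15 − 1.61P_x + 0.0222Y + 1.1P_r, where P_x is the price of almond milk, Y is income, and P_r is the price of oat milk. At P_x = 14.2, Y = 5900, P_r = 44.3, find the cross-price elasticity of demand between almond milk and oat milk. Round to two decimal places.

0.28

At the given point, Q_d = 15 − 1.61(14.2) + 0.0222(5900) + 1.1(44.3) = 15 − 22.862 + 130.98 + 48.73 = 171.848.
∂Q_d/∂P_r = +1.1, so E_xy = 1.1·(44.3/171.848) ≈ 0.28.
E_xy > 0: the goods are substitutes.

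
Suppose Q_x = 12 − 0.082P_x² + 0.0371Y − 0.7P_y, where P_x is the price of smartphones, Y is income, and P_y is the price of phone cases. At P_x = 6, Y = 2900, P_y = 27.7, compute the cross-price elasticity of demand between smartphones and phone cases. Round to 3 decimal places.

Evaluating quantity at (P_x, Y, P_y) gives Q_x = 12 − 0.082(6)² + 0.0371(2900) − 0.7(27.7) = 12 − 2.952 + 107.59 − 19.39 = 97.248.
∂Q_x/∂P_y = −0.7, so E_xy = -0.7·(27.7/97.248) ≈ -0.199.
E_xy < 0: the goods are complements.

-0.199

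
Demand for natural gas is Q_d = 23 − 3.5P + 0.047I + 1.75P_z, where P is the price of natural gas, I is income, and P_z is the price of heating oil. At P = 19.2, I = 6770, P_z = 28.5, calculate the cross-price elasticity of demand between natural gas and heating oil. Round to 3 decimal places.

Q_d = 23 − 3.5(19.2) + 0.047(6770) + 1.75(28.5) = 23 − 67.2 + 318.19 + 49.875 = 323.865.
∂Q_d/∂P_z = +1.75, so E_xy = 1.75·(28.5/323.865) ≈ 0.154.
E_xy > 0: the goods are substitutes.

0.154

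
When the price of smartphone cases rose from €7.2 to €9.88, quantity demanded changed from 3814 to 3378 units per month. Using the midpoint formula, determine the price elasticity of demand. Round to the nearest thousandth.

-0.386

%ΔQ = (3378 − 3814)/[(3814 + 3378)/2] = -436/3596 ≈ -0.1212.
%Δp = (9.88 − 7.2)/[(7.2 + 9.88)/2] = 2.68/8.54 ≈ 0.3138.
Arc elasticity E = %ΔQ/%Δp ≈ -0.1212/0.3138 ≈ -0.386.
|E| < 1: demand is inelastic over this range.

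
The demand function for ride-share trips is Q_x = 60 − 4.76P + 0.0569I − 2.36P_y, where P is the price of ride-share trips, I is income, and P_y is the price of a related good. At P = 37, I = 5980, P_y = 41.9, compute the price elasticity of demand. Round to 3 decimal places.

-1.406

Q_x = 60 − 4.76(37) + 0.0569(5980) − 2.36(41.9) = 60 − 176.12 + 340.262 − 98.884 = 125.258.
∂Q_x/∂P = −4.76, so E_p = (−4.76)·(37/125.258) ≈ -1.406.
|E_p| > 1: demand is elastic.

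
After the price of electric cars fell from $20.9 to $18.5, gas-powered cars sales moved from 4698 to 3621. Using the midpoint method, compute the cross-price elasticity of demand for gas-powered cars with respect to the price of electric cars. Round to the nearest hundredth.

2.13

%ΔQ_x = (3621 − 4698)/[(4698+3621)/2] = -1077/4159.5 ≈ -0.2589.
%ΔP_y = (18.5 − 20.9)/[(20.9+18.5)/2] ≈ -0.1218.
E_xy = -0.2589/-0.1218 ≈ 2.13.
E_xy > 0, so gas-powered cars and electric cars are substitutes.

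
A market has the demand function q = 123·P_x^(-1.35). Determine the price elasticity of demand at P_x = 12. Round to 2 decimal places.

For a Cobb–Douglas (constant-elasticity) form q = A·P_x^α·…, the elasticity with respect to P_x equals the exponent α at every point.
Here the exponent on P_x is -1.35, so the price elasticity of demand is -1.35.

-1.35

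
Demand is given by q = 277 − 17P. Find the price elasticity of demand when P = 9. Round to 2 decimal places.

-1.23

At P = 9, q = 124.
dq/dP = −17.
Point elasticity E = (dq/dP)·(P/q) = -17 × 9/124 ≈ -1.23.
|E| > 1, so demand is elastic at this price.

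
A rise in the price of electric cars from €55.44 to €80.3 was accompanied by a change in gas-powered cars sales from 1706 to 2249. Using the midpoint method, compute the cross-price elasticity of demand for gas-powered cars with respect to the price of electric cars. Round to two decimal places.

0.75

%ΔQ_x = (2249 − 1706)/[(1706+2249)/2] = 543/1977.5 ≈ 0.2746.
%ΔP_y = (80.3 − 55.44)/[(55.44+80.3)/2] ≈ 0.3663.
E_xy = 0.2746/0.3663 ≈ 0.75.
E_xy > 0, so gas-powered cars and electric cars are substitutes.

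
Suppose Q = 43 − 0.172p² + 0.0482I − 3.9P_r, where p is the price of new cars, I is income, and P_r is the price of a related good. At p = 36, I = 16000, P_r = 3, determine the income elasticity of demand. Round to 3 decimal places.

Q = 43 − 0.172(36)² + 0.0482(16000) − 3.9(3) = 43 − 222.912 + 771.2 − 11.7 = 579.588.
∂Q/∂I = +0.0482, so E_I = 0.0482·(16000/579.588) ≈ 1.331.
E_I > 1: normal good (luxury).

1.331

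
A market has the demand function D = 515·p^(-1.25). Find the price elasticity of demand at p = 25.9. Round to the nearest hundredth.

-1.25

For a Cobb–Douglas (constant-elasticity) form D = A·p^α·…, the elasticity with respect to p equals the exponent α at every point.
Here the exponent on p is -1.25, so the price elasticity of demand is -1.25.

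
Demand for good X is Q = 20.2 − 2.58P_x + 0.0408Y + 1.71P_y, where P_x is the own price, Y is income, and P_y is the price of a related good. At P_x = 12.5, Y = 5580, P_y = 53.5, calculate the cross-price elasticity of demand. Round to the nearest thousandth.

At the given point, Q = 20.2 − 2.58(12.5) + 0.0408(5580) + 1.71(53.5) = 20.2 − 32.25 + 227.664 + 91.485 = 307.099.
∂Q/∂P_y = +1.71, so E_xy = 1.71·(53.5/307.099) ≈ 0.298.
E_xy > 0: the goods are substitutes.

0.298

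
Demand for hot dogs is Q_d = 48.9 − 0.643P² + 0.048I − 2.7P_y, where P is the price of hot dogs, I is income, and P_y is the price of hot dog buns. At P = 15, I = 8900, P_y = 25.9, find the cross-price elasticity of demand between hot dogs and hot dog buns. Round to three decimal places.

-0.267

Substituting, Q_d = 48.9 − 0.643(15)² + 0.048(8900) − 2.7(25.9) = 48.9 − 144.675 + 427.2 − 69.93 = 261.495.
∂Q_d/∂P_y = −2.7, so E_xy = -2.7·(25.9/261.495) ≈ -0.267.
E_xy < 0: the goods are complements.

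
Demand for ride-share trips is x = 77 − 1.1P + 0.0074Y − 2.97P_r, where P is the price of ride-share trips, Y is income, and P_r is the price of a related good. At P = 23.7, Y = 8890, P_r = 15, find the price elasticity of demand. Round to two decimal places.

First evaluate x: 77 − 1.1(23.7) + 0.0074(8890) − 2.97(15) = 77 − 26.07 + 65.786 − 44.55 = 72.166.
∂x/∂P = −1.1, so E_p = (−1.1)·(23.7/72.166) ≈ -0.36.
|E_p| < 1: demand is inelastic.

-0.36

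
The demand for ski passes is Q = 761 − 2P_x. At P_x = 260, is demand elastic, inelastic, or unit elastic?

elastic

At P_x = 260, Q = 241.
dQ/dP_x = −2.
Point elasticity E = (dQ/dP_x)·(P_x/Q) = -2 × 260/241 ≈ -2.158.
|E| ≈ 2.158 > 1, so demand is elastic.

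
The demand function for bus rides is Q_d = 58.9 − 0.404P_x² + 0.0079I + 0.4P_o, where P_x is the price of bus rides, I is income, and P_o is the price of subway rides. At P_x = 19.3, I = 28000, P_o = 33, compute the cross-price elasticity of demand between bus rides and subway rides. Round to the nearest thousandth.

Evaluating quantity at (P_x, I, P_o) gives Q_d = 58.9 − 0.404(19.3)² + 0.0079(28000) + 0.4(33) = 58.9 − 150.486 + 221.2 + 13.2 = 142.814.
∂Q_d/∂P_o = +0.4, so E_xy = 0.4·(33/142.814) ≈ 0.092.
E_xy > 0: the goods are substitutes.

0.092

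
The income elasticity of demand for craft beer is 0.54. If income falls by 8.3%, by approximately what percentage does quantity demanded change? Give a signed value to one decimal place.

%ΔQ ≈ E × %ΔI = (0.54) × (-8.3%) ≈ -4.5%.

-4.5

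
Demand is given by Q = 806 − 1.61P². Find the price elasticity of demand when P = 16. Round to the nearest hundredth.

At P = 16, Q = 393.84.
dQ/dP = −2·1.61·P = −51.52.
Point elasticity E = (dQ/dP)·(P/Q) = -51.52 × 16/393.84 ≈ -2.09.
|E| > 1, so demand is elastic at this price.

-2.09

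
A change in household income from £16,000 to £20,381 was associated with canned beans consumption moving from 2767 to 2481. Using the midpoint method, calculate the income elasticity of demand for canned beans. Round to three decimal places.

-0.453

%ΔQ = (2481 − 2767)/[(2767+2481)/2] = -286/2624 ≈ -0.1090.
%ΔI = (20,381 − 16,000)/[(16,000+20,381)/2] = 4381/18190.5 ≈ 0.2408.
E_I = %ΔQ/%ΔI ≈ -0.453.
E_I < 0: inferior good.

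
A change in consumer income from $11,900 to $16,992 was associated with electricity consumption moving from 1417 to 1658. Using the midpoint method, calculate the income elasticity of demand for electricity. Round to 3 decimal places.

0.445

%ΔQ = (1658 − 1417)/[(1417+1658)/2] = 241/1537.5 ≈ 0.1567.
%ΔY = (16,992 − 11,900)/[(11,900+16,992)/2] = 5092/14446 ≈ 0.3525.
E_I = %ΔQ/%ΔY ≈ 0.445.
E_I ∈ (0,1): normal good (necessity).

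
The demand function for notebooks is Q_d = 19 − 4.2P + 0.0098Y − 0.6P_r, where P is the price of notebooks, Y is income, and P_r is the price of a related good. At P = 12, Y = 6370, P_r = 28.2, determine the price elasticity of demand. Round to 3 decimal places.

At the given point, Q_d = 19 − 4.2(12) + 0.0098(6370) − 0.6(28.2) = 19 − 50.4 + 62.426 − 16.92 = 14.106.
∂Q_d/∂P = −4.2, so E_p = (−4.2)·(12/14.106) ≈ -3.573.
|E_p| > 1: demand is elastic.

-3.573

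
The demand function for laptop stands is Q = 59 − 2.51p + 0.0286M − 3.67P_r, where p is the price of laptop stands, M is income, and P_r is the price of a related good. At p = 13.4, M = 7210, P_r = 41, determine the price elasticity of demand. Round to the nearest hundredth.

-0.41

Evaluating quantity at (p, M, P_r) gives Q = 59 − 2.51(13.4) + 0.0286(7210) − 3.67(41) = 59 − 33.634 + 206.206 − 150.47 = 81.102.
∂Q/∂p = −2.51, so E_p = (−2.51)·(13.4/81.102) ≈ -0.41.
|E_p| < 1: demand is inelastic.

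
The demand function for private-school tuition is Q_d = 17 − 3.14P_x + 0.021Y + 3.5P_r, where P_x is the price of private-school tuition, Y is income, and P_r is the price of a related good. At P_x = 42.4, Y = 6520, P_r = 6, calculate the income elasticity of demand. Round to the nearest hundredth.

3.28

First evaluate Q_d: 17 − 3.14(42.4) + 0.021(6520) + 3.5(6) = 17 − 133.136 + 136.92 + 21 = 41.784.
∂Q_d/∂Y = +0.021, so E_I = 0.021·(6520/41.784) ≈ 3.28.
E_I > 1: normal good (luxury).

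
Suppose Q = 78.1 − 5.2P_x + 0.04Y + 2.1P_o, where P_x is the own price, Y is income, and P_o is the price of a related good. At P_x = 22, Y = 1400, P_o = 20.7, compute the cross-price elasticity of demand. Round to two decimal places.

0.69

At the given point, Q = 78.1 − 5.2(22) + 0.04(1400) + 2.1(20.7) = 78.1 − 114.4 + 56 + 43.47 = 63.17.
∂Q/∂P_o = +2.1, so E_xy = 2.1·(20.7/63.17) ≈ 0.69.
E_xy > 0: the goods are substitutes.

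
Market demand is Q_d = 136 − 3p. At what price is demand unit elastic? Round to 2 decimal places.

For linear demand Q_d = a − bp, E = −bp/(a − bp). |E| = 1 ⇒ bp = a − bp ⇒ p = a/(2b).
p = 136/(2·3) ≈ 22.67.

22.67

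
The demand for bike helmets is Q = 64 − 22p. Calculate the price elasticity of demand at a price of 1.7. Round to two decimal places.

-1.41

At p = 1.7, Q = 26.6.
dQ/dp = −22.
Point elasticity E = (dQ/dp)·(p/Q) = -22 × 1.7/26.6 ≈ -1.41.
|E| > 1, so demand is elastic at this price.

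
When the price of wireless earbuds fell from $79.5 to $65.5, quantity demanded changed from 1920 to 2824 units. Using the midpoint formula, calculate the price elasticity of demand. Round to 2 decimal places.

%Δq = (2824 − 1920)/[(1920 + 2824)/2] = 904/2372 ≈ 0.3811.
%ΔP = (65.5 − 79.5)/[(79.5 + 65.5)/2] = -14/72.5 ≈ -0.1931.
Arc elasticity E = %Δq/%ΔP ≈ 0.3811/-0.1931 ≈ -1.97.
|E| > 1: demand is elastic over this range.

-1.97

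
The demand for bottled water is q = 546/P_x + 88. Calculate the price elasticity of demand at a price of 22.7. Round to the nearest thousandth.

-0.215

At P_x = 22.7, q = 112.0529.
dq/dP_x = −546/P_x² = −1.0596.
Point elasticity E = (dq/dP_x)·(P_x/q) = -1.0596 × 22.7/112.0529 ≈ -0.215.
|E| < 1, so demand is inelastic at this price.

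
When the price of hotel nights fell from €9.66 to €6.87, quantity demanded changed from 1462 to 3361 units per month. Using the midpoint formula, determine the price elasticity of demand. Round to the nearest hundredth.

%ΔQ = (3361 − 1462)/[(1462 + 3361)/2] = 1899/2411.5 ≈ 0.7875.
%ΔP = (6.87 − 9.66)/[(9.66 + 6.87)/2] = -2.79/8.265 ≈ -0.3376.
Arc elasticity E = %ΔQ/%ΔP ≈ 0.7875/-0.3376 ≈ -2.33.
|E| > 1: demand is elastic over this range.

-2.33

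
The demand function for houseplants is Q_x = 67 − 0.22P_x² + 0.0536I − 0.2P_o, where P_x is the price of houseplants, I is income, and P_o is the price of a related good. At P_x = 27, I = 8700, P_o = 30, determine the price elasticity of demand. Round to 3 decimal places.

Evaluating quantity at (P_x, I, P_o) gives Q_x = 67 − 0.22(27)² + 0.0536(8700) − 0.2(30) = 67 − 160.38 + 466.32 − 6 = 366.94.
∂Q_x/∂P_x = −2·0.22·P_x = -11.88, so E_p = -11.88·(27/366.94) ≈ -0.874.
|E_p| < 1: demand is inelastic.

-0.874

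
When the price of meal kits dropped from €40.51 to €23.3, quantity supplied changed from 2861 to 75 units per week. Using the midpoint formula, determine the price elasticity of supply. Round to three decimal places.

3.518

%ΔQ = (75 − 2861)/[(2861 + 75)/2] = -2786/1468 ≈ -1.8978.
%Δp = (23.3 − 40.51)/[(40.51 + 23.3)/2] = -17.21/31.905 ≈ -0.5394.
Arc elasticity E = %ΔQ/%Δp ≈ -1.8978/-0.5394 ≈ 3.518.
|E| > 1: supply is elastic over this range.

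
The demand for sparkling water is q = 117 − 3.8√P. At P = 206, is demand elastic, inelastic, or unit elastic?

At P = 206, q = 62.4597.
dq/dP = −3.8/(2√P) = −3.8/(2·14.3527).
Point elasticity E = (dq/dP)·(P/q) = -0.1324 × 206/62.4597 ≈ -0.437.
|E| ≈ 0.437 < 1, so demand is inelastic.

inelastic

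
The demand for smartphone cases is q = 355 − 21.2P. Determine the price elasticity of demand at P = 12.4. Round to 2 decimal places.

At P = 12.4, q = 92.12.
dq/dP = −21.2.
Point elasticity E = (dq/dP)·(P/q) = -21.2 × 12.4/92.12 ≈ -2.85.
|E| > 1, so demand is elastic at this price.

-2.85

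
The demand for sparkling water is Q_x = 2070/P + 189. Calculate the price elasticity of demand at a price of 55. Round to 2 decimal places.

At P = 55, Q_x = 226.6364.
dQ_x/dP = −2070/P² = −0.6843.
Point elasticity E = (dQ_x/dP)·(P/Q_x) = -0.6843 × 55/226.6364 ≈ -0.17.
|E| < 1, so demand is inelastic at this price.

-0.17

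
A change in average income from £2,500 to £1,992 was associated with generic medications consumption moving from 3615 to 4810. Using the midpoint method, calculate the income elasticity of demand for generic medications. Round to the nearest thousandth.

%ΔQ = (4810 − 3615)/[(3615+4810)/2] = 1195/4212.5 ≈ 0.2837.
%ΔM = (1,992 − 2,500)/[(2,500+1,992)/2] = -508/2246 ≈ -0.2262.
E_I = %ΔQ/%ΔM ≈ -1.254.
E_I < 0: inferior good.

-1.254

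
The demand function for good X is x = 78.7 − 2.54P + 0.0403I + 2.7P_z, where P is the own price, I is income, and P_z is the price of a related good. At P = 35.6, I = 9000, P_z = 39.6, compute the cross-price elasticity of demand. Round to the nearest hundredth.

0.23

At the given point, x = 78.7 − 2.54(35.6) + 0.0403(9000) + 2.7(39.6) = 78.7 − 90.424 + 362.7 + 106.92 = 457.896.
∂x/∂P_z = +2.7, so E_xy = 2.7·(39.6/457.896) ≈ 0.23.
E_xy > 0: the goods are substitutes.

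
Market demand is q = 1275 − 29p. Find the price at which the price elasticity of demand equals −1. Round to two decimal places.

21.98

For linear demand q = a − bp, E = −bp/(a − bp). |E| = 1 ⇒ bp = a − bp ⇒ p = a/(2b).
p = 1275/(2·29) ≈ 21.98.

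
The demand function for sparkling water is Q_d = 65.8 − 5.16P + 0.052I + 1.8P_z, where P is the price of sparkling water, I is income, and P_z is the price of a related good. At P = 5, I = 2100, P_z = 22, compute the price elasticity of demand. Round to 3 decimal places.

-0.137

Substituting, Q_d = 65.8 − 5.16(5) + 0.052(2100) + 1.8(22) = 65.8 − 25.8 + 109.2 + 39.6 = 188.8.
∂Q_d/∂P = −5.16, so E_p = (−5.16)·(5/188.8) ≈ -0.137.
|E_p| < 1: demand is inelastic.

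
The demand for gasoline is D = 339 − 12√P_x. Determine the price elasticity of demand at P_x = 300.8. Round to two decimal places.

At P_x = 300.8, D = 130.877.
dD/dP_x = −12/(2√P_x) = −12/(2·17.3436).
Point elasticity E = (dD/dP_x)·(P_x/D) = -0.3459 × 300.8/130.877 ≈ -0.80.
|E| < 1, so demand is inelastic at this price.

-0.80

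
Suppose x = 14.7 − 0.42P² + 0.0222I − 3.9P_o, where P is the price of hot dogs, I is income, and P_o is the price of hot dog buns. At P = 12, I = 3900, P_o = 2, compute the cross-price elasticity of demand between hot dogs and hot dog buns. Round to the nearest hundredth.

-0.24

Substituting, x = 14.7 − 0.42(12)² + 0.0222(3900) − 3.9(2) = 14.7 − 60.48 + 86.58 − 7.8 = 33.
∂x/∂P_o = −3.9, so E_xy = -3.9·(2/33) ≈ -0.24.
E_xy < 0: the goods are complements.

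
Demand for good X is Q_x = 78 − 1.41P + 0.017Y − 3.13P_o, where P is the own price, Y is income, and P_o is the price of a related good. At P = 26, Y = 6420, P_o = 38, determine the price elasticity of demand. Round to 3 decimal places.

-1.162

Evaluating quantity at (P, Y, P_o) gives Q_x = 78 − 1.41(26) + 0.017(6420) − 3.13(38) = 78 − 36.66 + 109.14 − 118.94 = 31.54.
∂Q_x/∂P = −1.41, so E_p = (−1.41)·(26/31.54) ≈ -1.162.
|E_p| > 1: demand is elastic.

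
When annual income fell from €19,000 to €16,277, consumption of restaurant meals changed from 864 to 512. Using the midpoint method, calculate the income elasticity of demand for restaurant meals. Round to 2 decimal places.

%ΔQ = (512 − 864)/[(864+512)/2] = -352/688 ≈ -0.5116.
%ΔI = (16,277 − 19,000)/[(19,000+16,277)/2] = -2723/17638.5 ≈ -0.1544.
E_I = %ΔQ/%ΔI ≈ 3.31.
E_I > 1: normal good (luxury).

3.31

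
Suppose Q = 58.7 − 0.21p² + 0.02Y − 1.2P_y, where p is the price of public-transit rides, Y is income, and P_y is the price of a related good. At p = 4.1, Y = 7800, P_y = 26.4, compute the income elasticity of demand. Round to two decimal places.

Evaluating quantity at (p, Y, P_y) gives Q = 58.7 − 0.21(4.1)² + 0.02(7800) − 1.2(26.4) = 58.7 − 3.5301 + 156 − 31.68 = 179.4899.
∂Q/∂Y = +0.02, so E_I = 0.02·(7800/179.4899) ≈ 0.87.
E_I ∈ (0,1): normal good (necessity).

0.87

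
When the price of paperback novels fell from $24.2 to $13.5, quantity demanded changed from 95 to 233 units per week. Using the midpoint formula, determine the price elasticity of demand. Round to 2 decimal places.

-1.48

%ΔQ = (233 − 95)/[(95 + 233)/2] = 138/164 ≈ 0.8415.
%ΔP = (13.5 − 24.2)/[(24.2 + 13.5)/2] = -10.7/18.85 ≈ -0.5676.
Arc elasticity E = %ΔQ/%ΔP ≈ 0.8415/-0.5676 ≈ -1.48.
|E| > 1: demand is elastic over this range.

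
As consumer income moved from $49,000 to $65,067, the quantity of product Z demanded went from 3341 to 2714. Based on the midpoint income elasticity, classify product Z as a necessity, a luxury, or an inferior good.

%ΔQ = (2714 − 3341)/[(3341+2714)/2] = -627/3027.5 ≈ -0.2071.
%ΔI = (65,067 − 49,000)/[(49,000+65,067)/2] = 16067/57033.5 ≈ 0.2817.
E_I = %ΔQ/%ΔI ≈ -0.735.
E_I < 0: inferior good.

inferior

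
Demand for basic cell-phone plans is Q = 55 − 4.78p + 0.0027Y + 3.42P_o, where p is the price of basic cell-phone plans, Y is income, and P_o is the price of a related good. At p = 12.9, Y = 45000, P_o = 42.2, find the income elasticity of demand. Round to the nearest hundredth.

Substituting, Q = 55 − 4.78(12.9) + 0.0027(45000) + 3.42(42.2) = 55 − 61.662 + 121.5 + 144.324 = 259.162.
∂Q/∂Y = +0.0027, so E_I = 0.0027·(45000/259.162) ≈ 0.47.
E_I ∈ (0,1): normal good (necessity).

0.47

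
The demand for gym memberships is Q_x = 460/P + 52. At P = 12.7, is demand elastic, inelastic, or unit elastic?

At P = 12.7, Q_x = 88.2205.
dQ_x/dP = −460/P² = −2.852.
Point elasticity E = (dQ_x/dP)·(P/Q_x) = -2.852 × 12.7/88.2205 ≈ -0.411.
|E| ≈ 0.411 < 1, so demand is inelastic.

inelastic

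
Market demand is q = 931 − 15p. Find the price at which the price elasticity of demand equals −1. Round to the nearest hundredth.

For linear demand q = a − bp, E = −bp/(a − bp). |E| = 1 ⇒ bp = a − bp ⇒ p = a/(2b).
p = 931/(2·15) ≈ 31.03.

31.03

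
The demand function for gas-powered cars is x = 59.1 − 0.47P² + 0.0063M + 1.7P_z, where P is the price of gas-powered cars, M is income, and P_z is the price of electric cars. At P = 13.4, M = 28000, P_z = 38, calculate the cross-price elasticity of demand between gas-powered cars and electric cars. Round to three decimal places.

At the given point, x = 59.1 − 0.47(13.4)² + 0.0063(28000) + 1.7(38) = 59.1 − 84.3932 + 176.4 + 64.6 = 215.7068.
∂x/∂P_z = +1.7, so E_xy = 1.7·(38/215.7068) ≈ 0.299.
E_xy > 0: the goods are substitutes.

0.299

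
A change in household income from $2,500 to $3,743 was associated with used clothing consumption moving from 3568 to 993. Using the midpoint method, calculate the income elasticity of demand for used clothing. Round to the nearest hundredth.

%ΔQ = (993 − 3568)/[(3568+993)/2] = -2575/2280.5 ≈ -1.1291.
%ΔY = (3,743 − 2,500)/[(2,500+3,743)/2] = 1243/3121.5 ≈ 0.3982.
E_I = %ΔQ/%ΔY ≈ -2.84.
E_I < 0: inferior good.

-2.84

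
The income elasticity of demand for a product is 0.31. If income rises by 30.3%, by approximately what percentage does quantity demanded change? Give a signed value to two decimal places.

%ΔQ ≈ E × %ΔI = (0.31) × (30.3%) ≈ 9.39%.

9.39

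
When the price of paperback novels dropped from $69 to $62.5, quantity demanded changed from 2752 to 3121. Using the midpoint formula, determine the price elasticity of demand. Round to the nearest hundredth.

-1.27

%Δq = (3121 − 2752)/[(2752 + 3121)/2] = 369/2936.5 ≈ 0.1257.
%ΔP = (62.5 − 69)/[(69 + 62.5)/2] = -6.5/65.75 ≈ -0.0989.
Arc elasticity E = %Δq/%ΔP ≈ 0.1257/-0.0989 ≈ -1.27.
|E| > 1: demand is elastic over this range.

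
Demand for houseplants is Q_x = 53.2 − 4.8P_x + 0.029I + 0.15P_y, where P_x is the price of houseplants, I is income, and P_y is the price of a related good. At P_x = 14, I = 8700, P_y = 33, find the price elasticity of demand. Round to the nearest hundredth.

Q_x = 53.2 − 4.8(14) + 0.029(8700) + 0.15(33) = 53.2 − 67.2 + 252.3 + 4.95 = 243.25.
∂Q_x/∂P_x = −4.8, so E_p = (−4.8)·(14/243.25) ≈ -0.28.
|E_p| < 1: demand is inelastic.

-0.28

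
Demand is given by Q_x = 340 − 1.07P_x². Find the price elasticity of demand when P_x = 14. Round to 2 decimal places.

At P_x = 14, Q_x = 130.28.
dQ_x/dP_x = −2·1.07·P_x = −29.96.
Point elasticity E = (dQ_x/dP_x)·(P_x/Q_x) = -29.96 × 14/130.28 ≈ -3.22.
|E| > 1, so demand is elastic at this price.

-3.22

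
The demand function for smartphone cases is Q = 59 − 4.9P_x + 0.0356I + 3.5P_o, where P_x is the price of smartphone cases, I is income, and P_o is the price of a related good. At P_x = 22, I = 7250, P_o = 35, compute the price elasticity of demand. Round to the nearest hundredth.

Substituting, Q = 59 − 4.9(22) + 0.0356(7250) + 3.5(35) = 59 − 107.8 + 258.1 + 122.5 = 331.8.
∂Q/∂P_x = −4.9, so E_p = (−4.9)·(22/331.8) ≈ -0.32.
|E_p| < 1: demand is inelastic.

-0.32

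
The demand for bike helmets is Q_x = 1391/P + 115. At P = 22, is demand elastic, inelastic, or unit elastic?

At P = 22, Q_x = 178.2273.
dQ_x/dP = −1391/P² = −2.874.
Point elasticity E = (dQ_x/dP)·(P/Q_x) = -2.874 × 22/178.2273 ≈ -0.355.
|E| ≈ 0.355 < 1, so demand is inelastic.

inelastic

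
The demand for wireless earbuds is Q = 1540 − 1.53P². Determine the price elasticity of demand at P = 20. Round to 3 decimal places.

-1.319

At P = 20, Q = 928.
dQ/dP = −2·1.53·P = −61.2.
Point elasticity E = (dQ/dP)·(P/Q) = -61.2 × 20/928 ≈ -1.319.
|E| > 1, so demand is elastic at this price.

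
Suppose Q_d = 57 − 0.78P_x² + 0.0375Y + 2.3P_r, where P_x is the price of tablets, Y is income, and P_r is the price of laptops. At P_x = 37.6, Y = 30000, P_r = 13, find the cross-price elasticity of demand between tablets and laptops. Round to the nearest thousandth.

0.274

At the given point, Q_d = 57 − 0.78(37.6)² + 0.0375(30000) + 2.3(13) = 57 − 1102.7328 + 1125 + 29.9 = 109.1672.
∂Q_d/∂P_r = +2.3, so E_xy = 2.3·(13/109.1672) ≈ 0.274.
E_xy > 0: the goods are substitutes.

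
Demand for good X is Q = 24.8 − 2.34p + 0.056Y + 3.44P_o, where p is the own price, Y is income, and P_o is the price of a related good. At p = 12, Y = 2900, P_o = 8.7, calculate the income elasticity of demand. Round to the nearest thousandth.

0.859

Q = 24.8 − 2.34(12) + 0.056(2900) + 3.44(8.7) = 24.8 − 28.08 + 162.4 + 29.928 = 189.048.
∂Q/∂Y = +0.056, so E_I = 0.056·(2900/189.048) ≈ 0.859.
E_I ∈ (0,1): normal good (necessity).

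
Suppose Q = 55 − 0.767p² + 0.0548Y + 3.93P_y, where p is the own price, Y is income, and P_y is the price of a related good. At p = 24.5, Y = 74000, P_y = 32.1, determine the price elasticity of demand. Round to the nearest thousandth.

-0.244

First evaluate Q: 55 − 0.767(24.5)² + 0.0548(74000) + 3.93(32.1) = 55 − 460.3918 + 4055.2 + 126.153 = 3775.9613.
∂Q/∂p = −2·0.767·p = -37.583, so E_p = -37.583·(24.5/3775.9613) ≈ -0.244.
|E_p| < 1: demand is inelastic.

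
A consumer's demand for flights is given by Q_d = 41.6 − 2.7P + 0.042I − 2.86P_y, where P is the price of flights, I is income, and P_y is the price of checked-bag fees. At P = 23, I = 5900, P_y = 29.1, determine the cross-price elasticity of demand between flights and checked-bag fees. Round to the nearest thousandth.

-0.578

Evaluating quantity at (P, I, P_y) gives Q_d = 41.6 − 2.7(23) + 0.042(5900) − 2.86(29.1) = 41.6 − 62.1 + 247.8 − 83.226 = 144.074.
∂Q_d/∂P_y = −2.86, so E_xy = -2.86·(29.1/144.074) ≈ -0.578.
E_xy < 0: the goods are complements.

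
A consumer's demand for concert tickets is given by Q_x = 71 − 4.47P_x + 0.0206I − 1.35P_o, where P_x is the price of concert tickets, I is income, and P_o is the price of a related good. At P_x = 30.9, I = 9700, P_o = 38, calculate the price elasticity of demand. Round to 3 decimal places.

Substituting, Q_x = 71 − 4.47(30.9) + 0.0206(9700) − 1.35(38) = 71 − 138.123 + 199.82 − 51.3 = 81.397.
∂Q_x/∂P_x = −4.47, so E_p = (−4.47)·(30.9/81.397) ≈ -1.697.
|E_p| > 1: demand is elastic.

-1.697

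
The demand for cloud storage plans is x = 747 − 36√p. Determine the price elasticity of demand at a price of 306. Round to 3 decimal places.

-2.685

At p = 306, x = 117.2572.
dx/dp = −36/(2√p) = −36/(2·17.4929).
Point elasticity E = (dx/dp)·(p/x) = -1.029 × 306/117.2572 ≈ -2.685.
|E| > 1, so demand is elastic at this price.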